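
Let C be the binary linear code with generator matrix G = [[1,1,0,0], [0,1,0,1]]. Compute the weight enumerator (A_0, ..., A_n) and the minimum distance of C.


Weight distribution: A_0 = 1, A_2 = 3. Minimum distance d = 2.

Enumerate all 2^2 = 4 messages m ∈ F_2^2.
For each, compute codeword c = mG in F_2^4, then tally its weight.
  m = 00 → c = 0000, weight = 0.
  m = 10 → c = 1100, weight = 2.
  m = 01 → c = 0101, weight = 2.
  m = 11 → c = 1001, weight = 2.
Tally weights:
  weight 0: 1 codewords.
  weight 2: 3 codewords.
Minimum distance d = smallest w > 0 with A_w > 0 = 2.
Sanity: Σ A_w = 4 = 2^2 = 4 ✓.


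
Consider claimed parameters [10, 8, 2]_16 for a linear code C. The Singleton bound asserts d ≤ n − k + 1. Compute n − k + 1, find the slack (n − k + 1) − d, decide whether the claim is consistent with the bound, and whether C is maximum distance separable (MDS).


Singleton RHS = n − k + 1 = 3, slack = 1, bound satisfied, not MDS.

Singleton bound: d ≤ n − k + 1.
Here n = 10, k = 8, so n − k + 1 = 3.
Given d = 2, check d ≤ 3: YES.
Slack = (n − k + 1) − d = 1.
The code is NOT MDS (slack = 1 > 0).
Description: the claimed parameters are [10, 8, 2]_16; such a code would be non-MDS.


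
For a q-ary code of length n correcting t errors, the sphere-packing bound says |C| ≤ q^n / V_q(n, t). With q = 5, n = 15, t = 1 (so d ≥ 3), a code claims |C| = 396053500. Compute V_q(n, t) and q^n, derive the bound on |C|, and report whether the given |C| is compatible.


V_q(n, t) = 61, q^n = 30517578125, Hamming bound = 500288165, |C| = 396053500 ≤ bound (satisfied).

Step 1: Compute V_q(n, t) = Σ_{j=0}^1 C(n, j) (q−1)^j.
  j = 0: C(15,0)·(4)^0 = 1·1 = 1.
  j = 1: C(15,1)·(4)^1 = 15·4 = 60.
  V_q(n, t) = 1 + 60 = 61.
Step 2: q^n = 5^15 = 30517578125.
Step 3: Hamming bound ⌊q^n / V_q(n,t)⌋ = ⌊30517578125/61⌋ = 500288165.
Step 4: Compare |C| = 396053500 to 500288165: satisfied.
The claimed |C| lies below the Hamming bound.


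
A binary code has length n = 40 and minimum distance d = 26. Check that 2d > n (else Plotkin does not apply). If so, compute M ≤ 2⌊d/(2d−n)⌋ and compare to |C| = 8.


Plotkin bound M ≤ 4; given |C| = 8 > bound (violated).

Check applicability: 2d = 52, n = 40.
2d − n = 12 > 0, so Plotkin applies.
Compute d/(2d−n) = 26/12 ≈ 2.1667.
⌊d/(2d−n)⌋ = 2.
Plotkin bound: M ≤ 2·2 = 4.
Given |C| = 8, check: VIOLATED.
This |C| is above the Plotkin bound, so no binary code with n = 40, d = 26 and 8 codewords exists.


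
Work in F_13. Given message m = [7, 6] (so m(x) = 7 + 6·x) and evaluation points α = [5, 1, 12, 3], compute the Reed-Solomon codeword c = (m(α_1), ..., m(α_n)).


c = [11, 0, 1, 12]

Message polynomial: m(x) = 7 + 6·x (mod 13).
For each evaluation point α_i, compute m(α_i) mod 13:
  α_1 = 5: Horner steps 6 → 11, so m(5) = 11.
  α_2 = 1: Horner steps 6 → 0, so m(1) = 0.
  α_3 = 12: Horner steps 6 → 1, so m(12) = 1.
  α_4 = 3: Horner steps 6 → 12, so m(3) = 12.
Codeword c = [11, 0, 1, 12] ∈ F_13^4.


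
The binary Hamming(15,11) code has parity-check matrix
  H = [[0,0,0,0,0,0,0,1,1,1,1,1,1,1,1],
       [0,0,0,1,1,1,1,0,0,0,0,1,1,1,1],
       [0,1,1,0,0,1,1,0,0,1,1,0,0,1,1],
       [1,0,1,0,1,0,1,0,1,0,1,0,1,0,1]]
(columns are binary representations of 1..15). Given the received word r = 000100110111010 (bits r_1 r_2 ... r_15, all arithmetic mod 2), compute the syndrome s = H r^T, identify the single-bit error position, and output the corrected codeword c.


s = (1, 0, 0, 0)^T, error position = 8, corrected codeword c = 000100100111010

Compute s = H r^T mod 2 one row at a time:
  s_1 = 1 + 0 + 1 + 1 + 1 + 0 + 1 + 0 = 5 ≡ 1 (mod 2).
  s_2 = 1 + 0 + 0 + 1 + 1 + 0 + 1 + 0 = 4 ≡ 0 (mod 2).
  s_3 = 0 + 0 + 0 + 1 + 1 + 1 + 1 + 0 = 4 ≡ 0 (mod 2).
  s_4 = 0 + 0 + 0 + 1 + 0 + 1 + 0 + 0 = 2 ≡ 0 (mod 2).
s = (1, 0, 0, 0)^T — this equals column 8 of H (binary 1000), so error is at position 8.
Correct: flip bit 8 of r = 000100110111010 to get c = 000100100111010.


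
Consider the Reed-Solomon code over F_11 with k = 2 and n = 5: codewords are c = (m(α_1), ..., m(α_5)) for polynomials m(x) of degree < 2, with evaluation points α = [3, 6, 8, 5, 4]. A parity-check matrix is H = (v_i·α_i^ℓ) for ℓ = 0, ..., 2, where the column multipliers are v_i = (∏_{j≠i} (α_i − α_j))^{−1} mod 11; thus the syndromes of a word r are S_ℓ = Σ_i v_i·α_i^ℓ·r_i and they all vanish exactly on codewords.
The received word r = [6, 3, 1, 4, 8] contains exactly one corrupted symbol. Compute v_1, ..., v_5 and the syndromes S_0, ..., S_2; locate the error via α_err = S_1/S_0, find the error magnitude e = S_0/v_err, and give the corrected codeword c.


S = (1, 4, 5), error at position 5, error magnitude e = 3, c = [6, 3, 1, 4, 5].

Step 1: column multipliers v_i = (∏_{j≠i}(α_i − α_j))^{−1} mod 11.
  i = 1 (α = 3): (3−6)(3−8)(3−5)(3−4) = (−3)·(−5)·(−2)·(−1) = 30 ≡ 8, so v_1 = 8^{−1} = 7 (mod 11).
  i = 2 (α = 6): (6−3)(6−8)(6−5)(6−4) = 3·(−2)·1·2 = −12 ≡ 10, so v_2 = 10^{−1} = 10 (mod 11).
  i = 3 (α = 8): (8−3)(8−6)(8−5)(8−4) = 5·2·3·4 = 120 ≡ 10, so v_3 = 10^{−1} = 10 (mod 11).
  i = 4 (α = 5): (5−3)(5−6)(5−8)(5−4) = 2·(−1)·(−3)·1 = 6 ≡ 6, so v_4 = 6^{−1} = 2 (mod 11).
  i = 5 (α = 4): (4−3)(4−6)(4−8)(4−5) = 1·(−2)·(−4)·(−1) = −8 ≡ 3, so v_5 = 3^{−1} = 4 (mod 11).
  v = [7, 10, 10, 2, 4].
Step 2: syndromes of r = [6, 3, 1, 4, 8] (all sums mod 11).
  S_0 = Σ v_i r_i = 7·6 + 10·3 + 10·1 + 2·4 + 4·8 = 122 ≡ 1.
  S_1 = Σ v_i α_i r_i = 7·3·6 + 10·6·3 + 10·8·1 + 2·5·4 + 4·4·8 = 554 ≡ 4.
  α_i^2 mod 11 = [9, 3, 9, 3, 5].
  S_2 = Σ v_i α_i^2 r_i = 7·9·6 + 10·3·3 + 10·9·1 + 2·3·4 + 4·5·8 = 742 ≡ 5.
  S = (1, 4, 5) ≠ 0, so r is not a codeword (an error is present).
Step 3: locate the error. For a single error e at position i, S_ℓ = v_i·e·α_i^ℓ, so α_err = S_1/S_0.
  S_0^{−1} = 1^{−1} = 1 (mod 11), so α_err = 4·1 = 4 ≡ 4 = α_5. Error position i = 5.
  Consistency check: S_2/S_1 = 5·3 = 15 ≡ 4 = α_err ✓ (single-error assumption holds).
Step 4: error magnitude e = S_0/v_5 = S_0·∏_{j≠5}(α_5 − α_j) = 1·3 = 3 ≡ 3 (mod 11).
Step 5: correct position 5: c_5 = r_5 − e = 8 − 3 ≡ 5 (mod 11). Hence c = [6, 3, 1, 4, 5].
  Check: interpolating c through the α_i gives m(x) = 9 + 10·x (degree < 2) with m(α_i) = c_i for every i, so c is indeed a codeword.


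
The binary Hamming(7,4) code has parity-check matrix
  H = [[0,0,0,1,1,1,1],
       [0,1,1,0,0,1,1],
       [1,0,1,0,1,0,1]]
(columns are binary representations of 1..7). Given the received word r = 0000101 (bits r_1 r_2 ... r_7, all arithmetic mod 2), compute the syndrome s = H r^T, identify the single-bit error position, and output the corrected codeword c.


s = (0, 1, 0)^T, error position = 2, corrected codeword c = 0100101

Compute s = H r^T mod 2 one row at a time:
  s_1 = 0 + 1 + 0 + 1 = 2 ≡ 0 (mod 2).
  s_2 = 0 + 0 + 0 + 1 = 1 ≡ 1 (mod 2).
  s_3 = 0 + 0 + 1 + 1 = 2 ≡ 0 (mod 2).
s = (0, 1, 0)^T — this equals column 2 of H (binary 010), so error is at position 2.
Correct: flip bit 2 of r = 0000101 to get c = 0100101.


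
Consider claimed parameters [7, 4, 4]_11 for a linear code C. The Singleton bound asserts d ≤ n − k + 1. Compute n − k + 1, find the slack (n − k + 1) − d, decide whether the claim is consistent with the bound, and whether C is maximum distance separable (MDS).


Singleton RHS = n − k + 1 = 4, slack = 0, bound satisfied, MDS.

Singleton bound: d ≤ n − k + 1.
Here n = 7, k = 4, so n − k + 1 = 4.
Given d = 4, check d ≤ 4: YES.
Slack = (n − k + 1) − d = 0.
The code is MDS (slack = 0).
Description: the claimed parameters are [7, 4, 4]_11; such a code would be MDS (meets Singleton bound).


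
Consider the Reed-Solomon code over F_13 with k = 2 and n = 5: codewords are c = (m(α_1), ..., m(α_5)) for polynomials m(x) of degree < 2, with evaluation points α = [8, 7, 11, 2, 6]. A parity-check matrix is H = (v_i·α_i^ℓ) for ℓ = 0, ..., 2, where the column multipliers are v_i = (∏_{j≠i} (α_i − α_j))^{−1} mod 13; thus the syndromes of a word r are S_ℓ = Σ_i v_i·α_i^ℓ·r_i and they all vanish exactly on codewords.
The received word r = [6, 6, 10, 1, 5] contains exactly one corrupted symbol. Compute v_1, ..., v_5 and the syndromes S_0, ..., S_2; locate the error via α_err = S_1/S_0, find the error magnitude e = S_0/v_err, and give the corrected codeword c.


S = (4, 6, 9), error at position 1, error magnitude e = 12, c = [7, 6, 10, 1, 5].

Step 1: column multipliers v_i = (∏_{j≠i}(α_i − α_j))^{−1} mod 13.
  i = 1 (α = 8): (8−7)(8−11)(8−2)(8−6) = 1·(−3)·6·2 = −36 ≡ 3, so v_1 = 3^{−1} = 9 (mod 13).
  i = 2 (α = 7): (7−8)(7−11)(7−2)(7−6) = (−1)·(−4)·5·1 = 20 ≡ 7, so v_2 = 7^{−1} = 2 (mod 13).
  i = 3 (α = 11): (11−8)(11−7)(11−2)(11−6) = 3·4·9·5 = 540 ≡ 7, so v_3 = 7^{−1} = 2 (mod 13).
  i = 4 (α = 2): (2−8)(2−7)(2−11)(2−6) = (−6)·(−5)·(−9)·(−4) = 1080 ≡ 1, so v_4 = 1^{−1} = 1 (mod 13).
  i = 5 (α = 6): (6−8)(6−7)(6−11)(6−2) = (−2)·(−1)·(−5)·4 = −40 ≡ 12, so v_5 = 12^{−1} = 12 (mod 13).
  v = [9, 2, 2, 1, 12].
Step 2: syndromes of r = [6, 6, 10, 1, 5] (all sums mod 13).
  S_0 = Σ v_i r_i = 9·6 + 2·6 + 2·10 + 1·1 + 12·5 = 147 ≡ 4.
  S_1 = Σ v_i α_i r_i = 9·8·6 + 2·7·6 + 2·11·10 + 1·2·1 + 12·6·5 = 1098 ≡ 6.
  α_i^2 mod 13 = [12, 10, 4, 4, 10].
  S_2 = Σ v_i α_i^2 r_i = 9·12·6 + 2·10·6 + 2·4·10 + 1·4·1 + 12·10·5 = 1452 ≡ 9.
  S = (4, 6, 9) ≠ 0, so r is not a codeword (an error is present).
Step 3: locate the error. For a single error e at position i, S_ℓ = v_i·e·α_i^ℓ, so α_err = S_1/S_0.
  S_0^{−1} = 4^{−1} = 10 (mod 13), so α_err = 6·10 = 60 ≡ 8 = α_1. Error position i = 1.
  Consistency check: S_2/S_1 = 9·11 = 99 ≡ 8 = α_err ✓ (single-error assumption holds).
Step 4: error magnitude e = S_0/v_1 = S_0·∏_{j≠1}(α_1 − α_j) = 4·3 = 12 ≡ 12 (mod 13).
Step 5: correct position 1: c_1 = r_1 − e = 6 − 12 ≡ 7 (mod 13). Hence c = [7, 6, 10, 1, 5].
  Check: interpolating c through the α_i gives m(x) = 12 + 1·x (degree < 2) with m(α_i) = c_i for every i, so c is indeed a codeword.


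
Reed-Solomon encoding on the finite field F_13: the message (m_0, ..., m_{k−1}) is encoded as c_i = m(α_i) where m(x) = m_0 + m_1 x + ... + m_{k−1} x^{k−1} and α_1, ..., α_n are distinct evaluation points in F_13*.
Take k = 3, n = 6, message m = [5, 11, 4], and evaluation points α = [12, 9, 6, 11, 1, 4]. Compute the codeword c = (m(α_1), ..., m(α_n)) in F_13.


c = [11, 12, 7, 12, 7, 9]

Message polynomial: m(x) = 5 + 11·x + 4·x^2 (mod 13).
For each evaluation point α_i, compute m(α_i) mod 13:
  α_1 = 12: Horner steps 4 → 7 → 11, so m(12) = 11.
  α_2 = 9: Horner steps 4 → 8 → 12, so m(9) = 12.
  α_3 = 6: Horner steps 4 → 9 → 7, so m(6) = 7.
  α_4 = 11: Horner steps 4 → 3 → 12, so m(11) = 12.
  α_5 = 1: Horner steps 4 → 2 → 7, so m(1) = 7.
  α_6 = 4: Horner steps 4 → 1 → 9, so m(4) = 9.
Codeword c = [11, 12, 7, 12, 7, 9] ∈ F_13^6.


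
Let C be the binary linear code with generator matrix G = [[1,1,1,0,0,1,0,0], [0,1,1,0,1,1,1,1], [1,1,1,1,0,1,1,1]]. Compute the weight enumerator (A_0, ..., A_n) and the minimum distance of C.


Weight distribution: A_0 = 1, A_3 = 2, A_4 = 2, A_5 = 1, A_6 = 1, A_7 = 1. Minimum distance d = 3.

Enumerate all 2^3 = 8 messages m ∈ F_2^3.
For each, compute codeword c = mG in F_2^8, then tally its weight.
  m = 000 → c = 00000000, weight = 0.
  m = 100 → c = 11100100, weight = 4.
  m = 010 → c = 01101111, weight = 6.
  m = 110 → c = 10001011, weight = 4.
  m = 001 → c = 11110111, weight = 7.
  m = 101 → c = 00010011, weight = 3.
  m = 011 → c = 10011000, weight = 3.
  m = 111 → c = 01111100, weight = 5.
Tally weights:
  weight 0: 1 codewords.
  weight 3: 2 codewords.
  weight 4: 2 codewords.
  weight 5: 1 codewords.
  weight 6: 1 codewords.
  weight 7: 1 codewords.
Minimum distance d = smallest w > 0 with A_w > 0 = 3.
Sanity: Σ A_w = 8 = 2^3 = 8 ✓.


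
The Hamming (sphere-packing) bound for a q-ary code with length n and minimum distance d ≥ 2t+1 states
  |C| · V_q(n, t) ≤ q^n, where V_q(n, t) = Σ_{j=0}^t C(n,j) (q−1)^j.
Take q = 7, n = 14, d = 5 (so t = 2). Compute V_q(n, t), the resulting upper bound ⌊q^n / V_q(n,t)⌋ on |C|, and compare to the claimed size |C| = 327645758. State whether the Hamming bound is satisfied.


V_q(n, t) = 3361, q^n = 678223072849, Hamming bound = 201792047, |C| = 327645758 > bound (violated).

Step 1: Compute V_q(n, t) = Σ_{j=0}^2 C(n, j) (q−1)^j.
  j = 0: C(14,0)·(6)^0 = 1·1 = 1.
  j = 1: C(14,1)·(6)^1 = 14·6 = 84.
  j = 2: C(14,2)·(6)^2 = 91·36 = 3276.
  V_q(n, t) = 1 + 84 + 3276 = 3361.
Step 2: q^n = 7^14 = 678223072849.
Step 3: Hamming bound ⌊q^n / V_q(n,t)⌋ = ⌊678223072849/3361⌋ = 201792047.
Step 4: Compare |C| = 327645758 to 201792047: violated.
The claimed |C| lies above the Hamming bound, so no 7-ary code of length 14 with d ≥ 5 can have 327645758 codewords.


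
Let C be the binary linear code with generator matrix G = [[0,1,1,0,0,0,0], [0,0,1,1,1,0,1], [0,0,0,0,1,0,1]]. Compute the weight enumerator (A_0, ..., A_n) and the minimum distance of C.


Weight distribution: A_0 = 1, A_2 = 4, A_4 = 3. Minimum distance d = 2.

Enumerate all 2^3 = 8 messages m ∈ F_2^3.
For each, compute codeword c = mG in F_2^7, then tally its weight.
  m = 000 → c = 0000000, weight = 0.
  m = 100 → c = 0110000, weight = 2.
  m = 010 → c = 0011101, weight = 4.
  m = 110 → c = 0101101, weight = 4.
  m = 001 → c = 0000101, weight = 2.
  m = 101 → c = 0110101, weight = 4.
  m = 011 → c = 0011000, weight = 2.
  m = 111 → c = 0101000, weight = 2.
Tally weights:
  weight 0: 1 codewords.
  weight 2: 4 codewords.
  weight 4: 3 codewords.
Minimum distance d = smallest w > 0 with A_w > 0 = 2.
Sanity: Σ A_w = 8 = 2^3 = 8 ✓.


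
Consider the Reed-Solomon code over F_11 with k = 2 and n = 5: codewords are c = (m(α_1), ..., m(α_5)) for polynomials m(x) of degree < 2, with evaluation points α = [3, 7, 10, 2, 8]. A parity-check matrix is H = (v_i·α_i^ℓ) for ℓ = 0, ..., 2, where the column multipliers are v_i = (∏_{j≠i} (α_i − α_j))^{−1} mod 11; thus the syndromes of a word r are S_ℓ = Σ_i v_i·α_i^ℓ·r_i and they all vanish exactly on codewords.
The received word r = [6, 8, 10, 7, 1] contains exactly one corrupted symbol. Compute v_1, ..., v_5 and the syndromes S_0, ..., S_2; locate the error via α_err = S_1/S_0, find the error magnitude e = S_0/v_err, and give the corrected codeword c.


S = (10, 4, 6), error at position 2, error magnitude e = 6, c = [6, 2, 10, 7, 1].

Step 1: column multipliers v_i = (∏_{j≠i}(α_i − α_j))^{−1} mod 11.
  i = 1 (α = 3): (3−7)(3−10)(3−2)(3−8) = (−4)·(−7)·1·(−5) = −140 ≡ 3, so v_1 = 3^{−1} = 4 (mod 11).
  i = 2 (α = 7): (7−3)(7−10)(7−2)(7−8) = 4·(−3)·5·(−1) = 60 ≡ 5, so v_2 = 5^{−1} = 9 (mod 11).
  i = 3 (α = 10): (10−3)(10−7)(10−2)(10−8) = 7·3·8·2 = 336 ≡ 6, so v_3 = 6^{−1} = 2 (mod 11).
  i = 4 (α = 2): (2−3)(2−7)(2−10)(2−8) = (−1)·(−5)·(−8)·(−6) = 240 ≡ 9, so v_4 = 9^{−1} = 5 (mod 11).
  i = 5 (α = 8): (8−3)(8−7)(8−10)(8−2) = 5·1·(−2)·6 = −60 ≡ 6, so v_5 = 6^{−1} = 2 (mod 11).
  v = [4, 9, 2, 5, 2].
Step 2: syndromes of r = [6, 8, 10, 7, 1] (all sums mod 11).
  S_0 = Σ v_i r_i = 4·6 + 9·8 + 2·10 + 5·7 + 2·1 = 153 ≡ 10.
  S_1 = Σ v_i α_i r_i = 4·3·6 + 9·7·8 + 2·10·10 + 5·2·7 + 2·8·1 = 862 ≡ 4.
  α_i^2 mod 11 = [9, 5, 1, 4, 9].
  S_2 = Σ v_i α_i^2 r_i = 4·9·6 + 9·5·8 + 2·1·10 + 5·4·7 + 2·9·1 = 754 ≡ 6.
  S = (10, 4, 6) ≠ 0, so r is not a codeword (an error is present).
Step 3: locate the error. For a single error e at position i, S_ℓ = v_i·e·α_i^ℓ, so α_err = S_1/S_0.
  S_0^{−1} = 10^{−1} = 10 (mod 11), so α_err = 4·10 = 40 ≡ 7 = α_2. Error position i = 2.
  Consistency check: S_2/S_1 = 6·3 = 18 ≡ 7 = α_err ✓ (single-error assumption holds).
Step 4: error magnitude e = S_0/v_2 = S_0·∏_{j≠2}(α_2 − α_j) = 10·5 = 50 ≡ 6 (mod 11).
Step 5: correct position 2: c_2 = r_2 − e = 8 − 6 ≡ 2 (mod 11). Hence c = [6, 2, 10, 7, 1].
  Check: interpolating c through the α_i gives m(x) = 9 + 10·x (degree < 2) with m(α_i) = c_i for every i, so c is indeed a codeword.


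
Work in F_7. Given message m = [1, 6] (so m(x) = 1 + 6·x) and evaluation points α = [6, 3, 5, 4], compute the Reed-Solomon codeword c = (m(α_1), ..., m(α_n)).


c = [2, 5, 3, 4]

Message polynomial: m(x) = 1 + 6·x (mod 7).
For each evaluation point α_i, compute m(α_i) mod 7:
  α_1 = 6: Horner steps 6 → 2, so m(6) = 2.
  α_2 = 3: Horner steps 6 → 5, so m(3) = 5.
  α_3 = 5: Horner steps 6 → 3, so m(5) = 3.
  α_4 = 4: Horner steps 6 → 4, so m(4) = 4.
Codeword c = [2, 5, 3, 4] ∈ F_7^4.


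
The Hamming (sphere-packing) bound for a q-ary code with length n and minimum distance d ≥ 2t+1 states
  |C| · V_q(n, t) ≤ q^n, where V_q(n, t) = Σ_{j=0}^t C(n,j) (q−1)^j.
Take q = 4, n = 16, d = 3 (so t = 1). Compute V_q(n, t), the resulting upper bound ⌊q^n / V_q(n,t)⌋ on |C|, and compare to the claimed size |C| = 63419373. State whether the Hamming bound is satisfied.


V_q(n, t) = 49, q^n = 4294967296, Hamming bound = 87652393, |C| = 63419373 ≤ bound (satisfied).

Step 1: Compute V_q(n, t) = Σ_{j=0}^1 C(n, j) (q−1)^j.
  j = 0: C(16,0)·(3)^0 = 1·1 = 1.
  j = 1: C(16,1)·(3)^1 = 16·3 = 48.
  V_q(n, t) = 1 + 48 = 49.
Step 2: q^n = 4^16 = 4294967296.
Step 3: Hamming bound ⌊q^n / V_q(n,t)⌋ = ⌊4294967296/49⌋ = 87652393.
Step 4: Compare |C| = 63419373 to 87652393: satisfied.
The claimed |C| lies below the Hamming bound.


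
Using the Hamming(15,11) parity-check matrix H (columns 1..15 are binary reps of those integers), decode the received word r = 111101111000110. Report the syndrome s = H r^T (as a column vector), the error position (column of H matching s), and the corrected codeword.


s = (0, 1, 1, 1)^T, error position = 7, corrected codeword c = 111101011000110

Compute s = H r^T mod 2 one row at a time:
  s_1 = 1 + 1 + 0 + 0 + 0 + 1 + 1 + 0 = 4 ≡ 0 (mod 2).
  s_2 = 1 + 0 + 1 + 1 + 0 + 1 + 1 + 0 = 5 ≡ 1 (mod 2).
  s_3 = 1 + 1 + 1 + 1 + 0 + 0 + 1 + 0 = 5 ≡ 1 (mod 2).
  s_4 = 1 + 1 + 0 + 1 + 1 + 0 + 1 + 0 = 5 ≡ 1 (mod 2).
s = (0, 1, 1, 1)^T — this equals column 7 of H (binary 0111), so error is at position 7.
Correct: flip bit 7 of r = 111101111000110 to get c = 111101011000110.


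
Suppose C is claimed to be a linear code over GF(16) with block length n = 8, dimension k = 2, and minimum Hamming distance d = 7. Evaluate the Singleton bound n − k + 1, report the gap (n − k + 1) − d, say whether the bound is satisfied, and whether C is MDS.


Singleton RHS = n − k + 1 = 7, slack = 0, bound satisfied, MDS.

Singleton bound: d ≤ n − k + 1.
Here n = 8, k = 2, so n − k + 1 = 7.
Given d = 7, check d ≤ 7: YES.
Slack = (n − k + 1) − d = 0.
The code is MDS (slack = 0).
Description: the claimed parameters are [8, 2, 7]_16; such a code would be MDS (meets Singleton bound).


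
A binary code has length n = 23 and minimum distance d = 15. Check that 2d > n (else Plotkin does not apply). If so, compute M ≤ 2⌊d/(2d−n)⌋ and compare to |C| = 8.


Plotkin bound M ≤ 4; given |C| = 8 > bound (violated).

Check applicability: 2d = 30, n = 23.
2d − n = 7 > 0, so Plotkin applies.
Compute d/(2d−n) = 15/7 ≈ 2.1429.
⌊d/(2d−n)⌋ = 2.
Plotkin bound: M ≤ 2·2 = 4.
Given |C| = 8, check: VIOLATED.
This |C| is above the Plotkin bound, so no binary code with n = 23, d = 15 and 8 codewords exists.


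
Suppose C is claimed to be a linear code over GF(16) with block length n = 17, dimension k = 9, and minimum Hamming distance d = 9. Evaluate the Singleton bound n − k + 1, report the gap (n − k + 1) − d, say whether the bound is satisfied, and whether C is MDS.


Singleton RHS = n − k + 1 = 9, slack = 0, bound satisfied, MDS.

Singleton bound: d ≤ n − k + 1.
Here n = 17, k = 9, so n − k + 1 = 9.
Given d = 9, check d ≤ 9: YES.
Slack = (n − k + 1) − d = 0.
The code is MDS (slack = 0).
Description: the claimed parameters are [17, 9, 9]_16; such a code would be MDS (meets Singleton bound).


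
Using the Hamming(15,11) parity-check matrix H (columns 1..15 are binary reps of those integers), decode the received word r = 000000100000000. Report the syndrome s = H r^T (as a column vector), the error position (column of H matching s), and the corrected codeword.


s = (0, 1, 1, 1)^T, error position = 7, corrected codeword c = 000000000000000

Compute s = H r^T mod 2 one row at a time:
  s_1 = 0 + 0 + 0 + 0 + 0 + 0 + 0 + 0 = 0 ≡ 0 (mod 2).
  s_2 = 0 + 0 + 0 + 1 + 0 + 0 + 0 + 0 = 1 ≡ 1 (mod 2).
  s_3 = 0 + 0 + 0 + 1 + 0 + 0 + 0 + 0 = 1 ≡ 1 (mod 2).
  s_4 = 0 + 0 + 0 + 1 + 0 + 0 + 0 + 0 = 1 ≡ 1 (mod 2).
s = (0, 1, 1, 1)^T — this equals column 7 of H (binary 0111), so error is at position 7.
Correct: flip bit 7 of r = 000000100000000 to get c = 000000000000000.


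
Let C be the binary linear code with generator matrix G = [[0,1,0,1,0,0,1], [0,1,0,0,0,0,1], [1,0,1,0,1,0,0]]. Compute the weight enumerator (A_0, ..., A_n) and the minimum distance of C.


Weight distribution: A_0 = 1, A_1 = 1, A_2 = 1, A_3 = 2, A_4 = 1, A_5 = 1, A_6 = 1. Minimum distance d = 1.

Enumerate all 2^3 = 8 messages m ∈ F_2^3.
For each, compute codeword c = mG in F_2^7, then tally its weight.
  m = 000 → c = 0000000, weight = 0.
  m = 100 → c = 0101001, weight = 3.
  m = 010 → c = 0100001, weight = 2.
  m = 110 → c = 0001000, weight = 1.
  m = 001 → c = 1010100, weight = 3.
  m = 101 → c = 1111101, weight = 6.
  m = 011 → c = 1110101, weight = 5.
  m = 111 → c = 1011100, weight = 4.
Tally weights:
  weight 0: 1 codewords.
  weight 1: 1 codewords.
  weight 2: 1 codewords.
  weight 3: 2 codewords.
  weight 4: 1 codewords.
  weight 5: 1 codewords.
  weight 6: 1 codewords.
Minimum distance d = smallest w > 0 with A_w > 0 = 1.
Sanity: Σ A_w = 8 = 2^3 = 8 ✓.


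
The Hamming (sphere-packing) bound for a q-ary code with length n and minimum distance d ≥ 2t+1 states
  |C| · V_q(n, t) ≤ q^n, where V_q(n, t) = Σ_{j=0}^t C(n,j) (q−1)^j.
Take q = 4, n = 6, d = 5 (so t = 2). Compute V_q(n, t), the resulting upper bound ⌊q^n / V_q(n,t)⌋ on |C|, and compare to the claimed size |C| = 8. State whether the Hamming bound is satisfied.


V_q(n, t) = 154, q^n = 4096, Hamming bound = 26, |C| = 8 ≤ bound (satisfied).

Step 1: Compute V_q(n, t) = Σ_{j=0}^2 C(n, j) (q−1)^j.
  j = 0: C(6,0)·(3)^0 = 1·1 = 1.
  j = 1: C(6,1)·(3)^1 = 6·3 = 18.
  j = 2: C(6,2)·(3)^2 = 15·9 = 135.
  V_q(n, t) = 1 + 18 + 135 = 154.
Step 2: q^n = 4^6 = 4096.
Step 3: Hamming bound ⌊q^n / V_q(n,t)⌋ = ⌊4096/154⌋ = 26.
Step 4: Compare |C| = 8 to 26: satisfied.
The claimed |C| lies below the Hamming bound.


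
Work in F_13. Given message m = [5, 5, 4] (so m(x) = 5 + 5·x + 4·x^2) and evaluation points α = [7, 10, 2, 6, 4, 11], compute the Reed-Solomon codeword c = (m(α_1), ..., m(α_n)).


c = [2, 0, 5, 10, 11, 11]

Message polynomial: m(x) = 5 + 5·x + 4·x^2 (mod 13).
For each evaluation point α_i, compute m(α_i) mod 13:
  α_1 = 7: Horner steps 4 → 7 → 2, so m(7) = 2.
  α_2 = 10: Horner steps 4 → 6 → 0, so m(10) = 0.
  α_3 = 2: Horner steps 4 → 0 → 5, so m(2) = 5.
  α_4 = 6: Horner steps 4 → 3 → 10, so m(6) = 10.
  α_5 = 4: Horner steps 4 → 8 → 11, so m(4) = 11.
  α_6 = 11: Horner steps 4 → 10 → 11, so m(11) = 11.
Codeword c = [2, 0, 5, 10, 11, 11] ∈ F_13^6.


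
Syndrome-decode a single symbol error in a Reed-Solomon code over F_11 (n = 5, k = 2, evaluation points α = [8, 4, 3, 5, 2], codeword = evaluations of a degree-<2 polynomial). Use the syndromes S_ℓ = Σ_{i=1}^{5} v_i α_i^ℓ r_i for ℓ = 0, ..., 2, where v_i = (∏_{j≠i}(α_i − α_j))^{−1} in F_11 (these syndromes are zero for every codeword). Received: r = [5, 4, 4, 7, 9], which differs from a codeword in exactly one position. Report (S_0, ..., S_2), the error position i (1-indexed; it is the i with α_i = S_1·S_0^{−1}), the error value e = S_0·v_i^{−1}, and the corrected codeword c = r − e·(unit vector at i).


S = (3, 9, 5), error at position 3, error magnitude e = 3, c = [5, 4, 1, 7, 9].

Step 1: column multipliers v_i = (∏_{j≠i}(α_i − α_j))^{−1} mod 11.
  i = 1 (α = 8): (8−4)(8−3)(8−5)(8−2) = 4·5·3·6 = 360 ≡ 8, so v_1 = 8^{−1} = 7 (mod 11).
  i = 2 (α = 4): (4−8)(4−3)(4−5)(4−2) = (−4)·1·(−1)·2 = 8 ≡ 8, so v_2 = 8^{−1} = 7 (mod 11).
  i = 3 (α = 3): (3−8)(3−4)(3−5)(3−2) = (−5)·(−1)·(−2)·1 = −10 ≡ 1, so v_3 = 1^{−1} = 1 (mod 11).
  i = 4 (α = 5): (5−8)(5−4)(5−3)(5−2) = (−3)·1·2·3 = −18 ≡ 4, so v_4 = 4^{−1} = 3 (mod 11).
  i = 5 (α = 2): (2−8)(2−4)(2−3)(2−5) = (−6)·(−2)·(−1)·(−3) = 36 ≡ 3, so v_5 = 3^{−1} = 4 (mod 11).
  v = [7, 7, 1, 3, 4].
Step 2: syndromes of r = [5, 4, 4, 7, 9] (all sums mod 11).
  S_0 = Σ v_i r_i = 7·5 + 7·4 + 1·4 + 3·7 + 4·9 = 124 ≡ 3.
  S_1 = Σ v_i α_i r_i = 7·8·5 + 7·4·4 + 1·3·4 + 3·5·7 + 4·2·9 = 581 ≡ 9.
  α_i^2 mod 11 = [9, 5, 9, 3, 4].
  S_2 = Σ v_i α_i^2 r_i = 7·9·5 + 7·5·4 + 1·9·4 + 3·3·7 + 4·4·9 = 698 ≡ 5.
  S = (3, 9, 5) ≠ 0, so r is not a codeword (an error is present).
Step 3: locate the error. For a single error e at position i, S_ℓ = v_i·e·α_i^ℓ, so α_err = S_1/S_0.
  S_0^{−1} = 3^{−1} = 4 (mod 11), so α_err = 9·4 = 36 ≡ 3 = α_3. Error position i = 3.
  Consistency check: S_2/S_1 = 5·5 = 25 ≡ 3 = α_err ✓ (single-error assumption holds).
Step 4: error magnitude e = S_0/v_3 = S_0·∏_{j≠3}(α_3 − α_j) = 3·1 = 3 ≡ 3 (mod 11).
Step 5: correct position 3: c_3 = r_3 − e = 4 − 3 ≡ 1 (mod 11). Hence c = [5, 4, 1, 7, 9].
  Check: interpolating c through the α_i gives m(x) = 3 + 3·x (degree < 2) with m(α_i) = c_i for every i, so c is indeed a codeword.


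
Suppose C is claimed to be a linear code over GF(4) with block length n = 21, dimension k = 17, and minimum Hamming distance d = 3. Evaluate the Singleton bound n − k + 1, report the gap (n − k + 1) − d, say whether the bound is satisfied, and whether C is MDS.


Singleton RHS = n − k + 1 = 5, slack = 2, bound satisfied, not MDS.

Singleton bound: d ≤ n − k + 1.
Here n = 21, k = 17, so n − k + 1 = 5.
Given d = 3, check d ≤ 5: YES.
Slack = (n − k + 1) − d = 2.
The code is NOT MDS (slack = 2 > 0).
Description: the claimed parameters are [21, 17, 3]_4; such a code would be non-MDS.


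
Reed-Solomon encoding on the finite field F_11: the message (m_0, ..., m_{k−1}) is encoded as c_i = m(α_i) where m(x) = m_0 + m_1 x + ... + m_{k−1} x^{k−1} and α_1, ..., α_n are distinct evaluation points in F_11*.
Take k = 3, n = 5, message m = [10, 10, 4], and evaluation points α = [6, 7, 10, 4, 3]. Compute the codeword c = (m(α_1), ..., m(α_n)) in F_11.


c = [5, 1, 4, 4, 10]

Message polynomial: m(x) = 10 + 10·x + 4·x^2 (mod 11).
For each evaluation point α_i, compute m(α_i) mod 11:
  α_1 = 6: Horner steps 4 → 1 → 5, so m(6) = 5.
  α_2 = 7: Horner steps 4 → 5 → 1, so m(7) = 1.
  α_3 = 10: Horner steps 4 → 6 → 4, so m(10) = 4.
  α_4 = 4: Horner steps 4 → 4 → 4, so m(4) = 4.
  α_5 = 3: Horner steps 4 → 0 → 10, so m(3) = 10.
Codeword c = [5, 1, 4, 4, 10] ∈ F_11^5.


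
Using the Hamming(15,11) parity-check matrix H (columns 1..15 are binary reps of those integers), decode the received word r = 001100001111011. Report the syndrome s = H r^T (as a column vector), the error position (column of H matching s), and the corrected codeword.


s = (0, 0, 1, 0)^T, error position = 2, corrected codeword c = 011100001111011

Compute s = H r^T mod 2 one row at a time:
  s_1 = 0 + 1 + 1 + 1 + 1 + 0 + 1 + 1 = 6 ≡ 0 (mod 2).
  s_2 = 1 + 0 + 0 + 0 + 1 + 0 + 1 + 1 = 4 ≡ 0 (mod 2).
  s_3 = 0 + 1 + 0 + 0 + 1 + 1 + 1 + 1 = 5 ≡ 1 (mod 2).
  s_4 = 0 + 1 + 0 + 0 + 1 + 1 + 0 + 1 = 4 ≡ 0 (mod 2).
s = (0, 0, 1, 0)^T — this equals column 2 of H (binary 0010), so error is at position 2.
Correct: flip bit 2 of r = 001100001111011 to get c = 011100001111011.


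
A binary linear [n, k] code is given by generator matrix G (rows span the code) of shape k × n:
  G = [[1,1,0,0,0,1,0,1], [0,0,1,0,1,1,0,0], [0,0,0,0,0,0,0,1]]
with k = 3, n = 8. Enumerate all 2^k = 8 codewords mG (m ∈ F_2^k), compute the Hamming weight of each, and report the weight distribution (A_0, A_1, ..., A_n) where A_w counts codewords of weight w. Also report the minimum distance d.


Weight distribution: A_0 = 1, A_1 = 1, A_3 = 2, A_4 = 3, A_5 = 1. Minimum distance d = 1.

Enumerate all 2^3 = 8 messages m ∈ F_2^3.
For each, compute codeword c = mG in F_2^8, then tally its weight.
  m = 000 → c = 00000000, weight = 0.
  m = 100 → c = 11000101, weight = 4.
  m = 010 → c = 00101100, weight = 3.
  m = 110 → c = 11101001, weight = 5.
  m = 001 → c = 00000001, weight = 1.
  m = 101 → c = 11000100, weight = 3.
  m = 011 → c = 00101101, weight = 4.
  m = 111 → c = 11101000, weight = 4.
Tally weights:
  weight 0: 1 codewords.
  weight 1: 1 codewords.
  weight 3: 2 codewords.
  weight 4: 3 codewords.
  weight 5: 1 codewords.
Minimum distance d = smallest w > 0 with A_w > 0 = 1.
Sanity: Σ A_w = 8 = 2^3 = 8 ✓.


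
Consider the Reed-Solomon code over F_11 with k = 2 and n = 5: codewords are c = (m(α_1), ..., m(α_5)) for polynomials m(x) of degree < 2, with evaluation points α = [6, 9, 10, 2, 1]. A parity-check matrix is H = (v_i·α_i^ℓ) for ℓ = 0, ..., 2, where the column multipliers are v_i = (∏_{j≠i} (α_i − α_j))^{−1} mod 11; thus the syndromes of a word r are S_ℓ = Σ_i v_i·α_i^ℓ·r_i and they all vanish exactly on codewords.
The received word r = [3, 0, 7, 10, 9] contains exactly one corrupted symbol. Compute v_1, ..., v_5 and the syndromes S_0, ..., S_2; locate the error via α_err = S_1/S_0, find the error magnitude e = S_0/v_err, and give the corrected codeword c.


S = (2, 7, 8), error at position 2, error magnitude e = 5, c = [3, 6, 7, 10, 9].

Step 1: column multipliers v_i = (∏_{j≠i}(α_i − α_j))^{−1} mod 11.
  i = 1 (α = 6): (6−9)(6−10)(6−2)(6−1) = (−3)·(−4)·4·5 = 240 ≡ 9, so v_1 = 9^{−1} = 5 (mod 11).
  i = 2 (α = 9): (9−6)(9−10)(9−2)(9−1) = 3·(−1)·7·8 = −168 ≡ 8, so v_2 = 8^{−1} = 7 (mod 11).
  i = 3 (α = 10): (10−6)(10−9)(10−2)(10−1) = 4·1·8·9 = 288 ≡ 2, so v_3 = 2^{−1} = 6 (mod 11).
  i = 4 (α = 2): (2−6)(2−9)(2−10)(2−1) = (−4)·(−7)·(−8)·1 = −224 ≡ 7, so v_4 = 7^{−1} = 8 (mod 11).
  i = 5 (α = 1): (1−6)(1−9)(1−10)(1−2) = (−5)·(−8)·(−9)·(−1) = 360 ≡ 8, so v_5 = 8^{−1} = 7 (mod 11).
  v = [5, 7, 6, 8, 7].
Step 2: syndromes of r = [3, 0, 7, 10, 9] (all sums mod 11).
  S_0 = Σ v_i r_i = 5·3 + 7·0 + 6·7 + 8·10 + 7·9 = 200 ≡ 2.
  S_1 = Σ v_i α_i r_i = 5·6·3 + 7·9·0 + 6·10·7 + 8·2·10 + 7·1·9 = 733 ≡ 7.
  α_i^2 mod 11 = [3, 4, 1, 4, 1].
  S_2 = Σ v_i α_i^2 r_i = 5·3·3 + 7·4·0 + 6·1·7 + 8·4·10 + 7·1·9 = 470 ≡ 8.
  S = (2, 7, 8) ≠ 0, so r is not a codeword (an error is present).
Step 3: locate the error. For a single error e at position i, S_ℓ = v_i·e·α_i^ℓ, so α_err = S_1/S_0.
  S_0^{−1} = 2^{−1} = 6 (mod 11), so α_err = 7·6 = 42 ≡ 9 = α_2. Error position i = 2.
  Consistency check: S_2/S_1 = 8·8 = 64 ≡ 9 = α_err ✓ (single-error assumption holds).
Step 4: error magnitude e = S_0/v_2 = S_0·∏_{j≠2}(α_2 − α_j) = 2·8 = 16 ≡ 5 (mod 11).
Step 5: correct position 2: c_2 = r_2 − e = 0 − 5 ≡ 6 (mod 11). Hence c = [3, 6, 7, 10, 9].
  Check: interpolating c through the α_i gives m(x) = 8 + 1·x (degree < 2) with m(α_i) = c_i for every i, so c is indeed a codeword.


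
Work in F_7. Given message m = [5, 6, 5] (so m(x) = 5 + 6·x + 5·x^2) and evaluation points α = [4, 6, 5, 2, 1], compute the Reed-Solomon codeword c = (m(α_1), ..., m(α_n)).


c = [4, 4, 6, 2, 2]

Message polynomial: m(x) = 5 + 6·x + 5·x^2 (mod 7).
For each evaluation point α_i, compute m(α_i) mod 7:
  α_1 = 4: Horner steps 5 → 5 → 4, so m(4) = 4.
  α_2 = 6: Horner steps 5 → 1 → 4, so m(6) = 4.
  α_3 = 5: Horner steps 5 → 3 → 6, so m(5) = 6.
  α_4 = 2: Horner steps 5 → 2 → 2, so m(2) = 2.
  α_5 = 1: Horner steps 5 → 4 → 2, so m(1) = 2.
Codeword c = [4, 4, 6, 2, 2] ∈ F_7^5.


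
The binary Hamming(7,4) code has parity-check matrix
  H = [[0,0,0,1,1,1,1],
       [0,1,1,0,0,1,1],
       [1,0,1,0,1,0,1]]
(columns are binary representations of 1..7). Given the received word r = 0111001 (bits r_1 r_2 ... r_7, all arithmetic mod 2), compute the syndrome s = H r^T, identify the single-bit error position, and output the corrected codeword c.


s = (0, 1, 0)^T, error position = 2, corrected codeword c = 0011001

Compute s = H r^T mod 2 one row at a time:
  s_1 = 1 + 0 + 0 + 1 = 2 ≡ 0 (mod 2).
  s_2 = 1 + 1 + 0 + 1 = 3 ≡ 1 (mod 2).
  s_3 = 0 + 1 + 0 + 1 = 2 ≡ 0 (mod 2).
s = (0, 1, 0)^T — this equals column 2 of H (binary 010), so error is at position 2.
Correct: flip bit 2 of r = 0111001 to get c = 0011001.


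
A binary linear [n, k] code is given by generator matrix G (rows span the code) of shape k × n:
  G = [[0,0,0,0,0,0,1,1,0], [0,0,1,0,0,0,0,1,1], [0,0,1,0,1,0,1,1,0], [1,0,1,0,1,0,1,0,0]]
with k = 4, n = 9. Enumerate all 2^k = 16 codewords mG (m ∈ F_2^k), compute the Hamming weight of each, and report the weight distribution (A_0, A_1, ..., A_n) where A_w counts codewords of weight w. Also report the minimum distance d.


Weight distribution: A_0 = 1, A_2 = 4, A_3 = 6, A_4 = 3, A_5 = 2. Minimum distance d = 2.

Enumerate all 2^4 = 16 messages m ∈ F_2^4.
For each, compute codeword c = mG in F_2^9, then tally its weight.
  m = 0000 → c = 000000000, weight = 0.
  m = 1000 → c = 000000110, weight = 2.
  m = 0100 → c = 001000011, weight = 3.
  m = 1100 → c = 001000101, weight = 3.
  m = 0010 → c = 001010110, weight = 4.
  m = 1010 → c = 001010000, weight = 2.
  m = 0110 → c = 000010101, weight = 3.
  m = 1110 → c = 000010011, weight = 3.
  m = 0001 → c = 101010100, weight = 4.
  m = 1001 → c = 101010010, weight = 4.
  m = 0101 → c = 100010111, weight = 5.
  m = 1101 → c = 100010001, weight = 3.
  m = 0011 → c = 100000010, weight = 2.
  m = 1011 → c = 100000100, weight = 2.
  m = 0111 → c = 101000001, weight = 3.
  m = 1111 → c = 101000111, weight = 5.
Tally weights:
  weight 0: 1 codewords.
  weight 2: 4 codewords.
  weight 3: 6 codewords.
  weight 4: 3 codewords.
  weight 5: 2 codewords.
Minimum distance d = smallest w > 0 with A_w > 0 = 2.
Sanity: Σ A_w = 16 = 2^4 = 16 ✓.


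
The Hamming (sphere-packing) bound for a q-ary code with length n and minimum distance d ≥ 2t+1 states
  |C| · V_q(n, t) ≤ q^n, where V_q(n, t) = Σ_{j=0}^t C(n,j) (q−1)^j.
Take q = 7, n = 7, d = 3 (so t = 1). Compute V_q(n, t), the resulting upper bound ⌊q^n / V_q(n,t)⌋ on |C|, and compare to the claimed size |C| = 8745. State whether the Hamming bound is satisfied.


V_q(n, t) = 43, q^n = 823543, Hamming bound = 19152, |C| = 8745 ≤ bound (satisfied).

Step 1: Compute V_q(n, t) = Σ_{j=0}^1 C(n, j) (q−1)^j.
  j = 0: C(7,0)·(6)^0 = 1·1 = 1.
  j = 1: C(7,1)·(6)^1 = 7·6 = 42.
  V_q(n, t) = 1 + 42 = 43.
Step 2: q^n = 7^7 = 823543.
Step 3: Hamming bound ⌊q^n / V_q(n,t)⌋ = ⌊823543/43⌋ = 19152.
Step 4: Compare |C| = 8745 to 19152: satisfied.
The claimed |C| lies below the Hamming bound.


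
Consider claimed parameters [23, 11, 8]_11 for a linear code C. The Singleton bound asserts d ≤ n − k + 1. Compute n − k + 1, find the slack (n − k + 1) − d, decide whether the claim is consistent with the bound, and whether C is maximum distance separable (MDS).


Singleton RHS = n − k + 1 = 13, slack = 5, bound satisfied, not MDS.

Singleton bound: d ≤ n − k + 1.
Here n = 23, k = 11, so n − k + 1 = 13.
Given d = 8, check d ≤ 13: YES.
Slack = (n − k + 1) − d = 5.
The code is NOT MDS (slack = 5 > 0).
Description: the claimed parameters are [23, 11, 8]_11; such a code would be non-MDS.


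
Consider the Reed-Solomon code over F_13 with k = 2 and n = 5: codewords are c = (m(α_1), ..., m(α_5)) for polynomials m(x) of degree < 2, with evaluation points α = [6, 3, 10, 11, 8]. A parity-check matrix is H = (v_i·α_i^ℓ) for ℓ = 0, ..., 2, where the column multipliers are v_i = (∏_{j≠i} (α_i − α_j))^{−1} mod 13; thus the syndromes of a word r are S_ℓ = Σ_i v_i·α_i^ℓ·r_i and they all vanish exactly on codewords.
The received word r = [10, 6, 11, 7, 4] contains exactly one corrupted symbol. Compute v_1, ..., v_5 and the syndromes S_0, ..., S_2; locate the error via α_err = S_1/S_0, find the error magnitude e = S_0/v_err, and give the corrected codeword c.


S = (4, 5, 3), error at position 4, error magnitude e = 12, c = [10, 6, 11, 8, 4].

Step 1: column multipliers v_i = (∏_{j≠i}(α_i − α_j))^{−1} mod 13.
  i = 1 (α = 6): (6−3)(6−10)(6−11)(6−8) = 3·(−4)·(−5)·(−2) = −120 ≡ 10, so v_1 = 10^{−1} = 4 (mod 13).
  i = 2 (α = 3): (3−6)(3−10)(3−11)(3−8) = (−3)·(−7)·(−8)·(−5) = 840 ≡ 8, so v_2 = 8^{−1} = 5 (mod 13).
  i = 3 (α = 10): (10−6)(10−3)(10−11)(10−8) = 4·7·(−1)·2 = −56 ≡ 9, so v_3 = 9^{−1} = 3 (mod 13).
  i = 4 (α = 11): (11−6)(11−3)(11−10)(11−8) = 5·8·1·3 = 120 ≡ 3, so v_4 = 3^{−1} = 9 (mod 13).
  i = 5 (α = 8): (8−6)(8−3)(8−10)(8−11) = 2·5·(−2)·(−3) = 60 ≡ 8, so v_5 = 8^{−1} = 5 (mod 13).
  v = [4, 5, 3, 9, 5].
Step 2: syndromes of r = [10, 6, 11, 7, 4] (all sums mod 13).
  S_0 = Σ v_i r_i = 4·10 + 5·6 + 3·11 + 9·7 + 5·4 = 186 ≡ 4.
  S_1 = Σ v_i α_i r_i = 4·6·10 + 5·3·6 + 3·10·11 + 9·11·7 + 5·8·4 = 1513 ≡ 5.
  α_i^2 mod 13 = [10, 9, 9, 4, 12].
  S_2 = Σ v_i α_i^2 r_i = 4·10·10 + 5·9·6 + 3·9·11 + 9·4·7 + 5·12·4 = 1459 ≡ 3.
  S = (4, 5, 3) ≠ 0, so r is not a codeword (an error is present).
Step 3: locate the error. For a single error e at position i, S_ℓ = v_i·e·α_i^ℓ, so α_err = S_1/S_0.
  S_0^{−1} = 4^{−1} = 10 (mod 13), so α_err = 5·10 = 50 ≡ 11 = α_4. Error position i = 4.
  Consistency check: S_2/S_1 = 3·8 = 24 ≡ 11 = α_err ✓ (single-error assumption holds).
Step 4: error magnitude e = S_0/v_4 = S_0·∏_{j≠4}(α_4 − α_j) = 4·3 = 12 ≡ 12 (mod 13).
Step 5: correct position 4: c_4 = r_4 − e = 7 − 12 ≡ 8 (mod 13). Hence c = [10, 6, 11, 8, 4].
  Check: interpolating c through the α_i gives m(x) = 2 + 10·x (degree < 2) with m(α_i) = c_i for every i, so c is indeed a codeword.


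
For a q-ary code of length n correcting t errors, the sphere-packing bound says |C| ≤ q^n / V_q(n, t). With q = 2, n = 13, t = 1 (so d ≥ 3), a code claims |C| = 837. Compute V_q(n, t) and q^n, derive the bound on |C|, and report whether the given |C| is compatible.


V_q(n, t) = 14, q^n = 8192, Hamming bound = 585, |C| = 837 > bound (violated).

Step 1: Compute V_q(n, t) = Σ_{j=0}^1 C(n, j) (q−1)^j.
  j = 0: C(13,0)·(1)^0 = 1·1 = 1.
  j = 1: C(13,1)·(1)^1 = 13·1 = 13.
  V_q(n, t) = 1 + 13 = 14.
Step 2: q^n = 2^13 = 8192.
Step 3: Hamming bound ⌊q^n / V_q(n,t)⌋ = ⌊8192/14⌋ = 585.
Step 4: Compare |C| = 837 to 585: violated.
The claimed |C| lies above the Hamming bound, so no 2-ary code of length 13 with d ≥ 3 can have 837 codewords.


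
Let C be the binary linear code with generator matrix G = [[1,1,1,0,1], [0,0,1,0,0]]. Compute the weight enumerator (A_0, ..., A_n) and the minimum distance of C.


Weight distribution: A_0 = 1, A_1 = 1, A_3 = 1, A_4 = 1. Minimum distance d = 1.

Enumerate all 2^2 = 4 messages m ∈ F_2^2.
For each, compute codeword c = mG in F_2^5, then tally its weight.
  m = 00 → c = 00000, weight = 0.
  m = 10 → c = 11101, weight = 4.
  m = 01 → c = 00100, weight = 1.
  m = 11 → c = 11001, weight = 3.
Tally weights:
  weight 0: 1 codewords.
  weight 1: 1 codewords.
  weight 3: 1 codewords.
  weight 4: 1 codewords.
Minimum distance d = smallest w > 0 with A_w > 0 = 1.
Sanity: Σ A_w = 4 = 2^2 = 4 ✓.
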